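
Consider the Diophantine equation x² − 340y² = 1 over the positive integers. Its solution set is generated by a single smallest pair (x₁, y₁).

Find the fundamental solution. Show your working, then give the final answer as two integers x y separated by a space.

285769 15498

d=340: √d = [18; 2,3,1,1,1,…,3,2,36] (ℓ=14, even), read p_13/q_13
step 0: (18, 1)  from 18·(1,0) + (0,1)
…
step 3: (166, 9)  from 1·(129,7) + (37,2)
step 4: (295, 16)  from 1·(166,9) + (129,7)
step 5: (461, 25)  from 1·(295,16) + (166,9)
step 6: (756, 41)  from 1·(461,25) + (295,16)
…
step 8: (7265, 394)  from 1·(6509,353) + (756,41)
step 9: (13774, 747)  from 1·(7265,394) + (6509,353)
step 10: (21039, 1141)  from 1·(13774,747) + (7265,394)
…
step 12: (125478, 6805)  from 3·(34813,1888) + (21039,1141)
step 13: (285769, 15498)  from 2·(125478,6805) + (34813,1888)
fundamental: x₁=285769, y₁=15498  (since 81663921361 − 340·240188004 = 1)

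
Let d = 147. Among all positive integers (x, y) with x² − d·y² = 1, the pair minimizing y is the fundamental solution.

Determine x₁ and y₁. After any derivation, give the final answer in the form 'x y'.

[12; 8,24] for √147; ℓ=2 ⇒ convergent index 1
i=0: a=12 ⇒ p=12, q=1
i=1: a=8 ⇒ p=97, q=8
→ (97, 8).  Check: 97²=9409, 147·8²=9408, difference 1.

97 8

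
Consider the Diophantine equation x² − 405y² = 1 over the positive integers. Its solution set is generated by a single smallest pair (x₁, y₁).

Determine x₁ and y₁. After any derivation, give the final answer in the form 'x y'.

√405 = [20; 8,40, …], period ℓ=2 (even) → k=1
step 0: (20, 1)  from 20·(1,0) + (0,1)
step 1: (161, 8)  from 8·(20,1) + (1,0)
fundamental: x₁=161, y₁=8  (since 25921 − 405·64 = 1)

161 8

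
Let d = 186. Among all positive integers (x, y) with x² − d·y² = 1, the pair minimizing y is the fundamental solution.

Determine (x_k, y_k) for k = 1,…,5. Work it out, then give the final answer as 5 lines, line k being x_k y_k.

[13; 1,1,1,3,4,3,1,1,1,26] for √186; ℓ=10 ⇒ convergent index 9
a_0=13:  p_0=13·1+0=13,  q_0=13·0+1=1
a_1=1:  p_1=1·13+1=14,  q_1=1·1+0=1
…
a_3=1:  p_3=1·27+14=41,  q_3=1·2+1=3
a_4=3:  p_4=3·41+27=150,  q_4=3·3+2=11
a_5=4:  p_5=4·150+41=641,  q_5=4·11+3=47
a_6=3:  p_6=3·641+150=2073,  q_6=3·47+11=152
a_7=1:  p_7=1·2073+641=2714,  q_7=1·152+47=199
a_8=1:  p_8=1·2714+2073=4787,  q_8=1·199+152=351
a_9=1:  p_9=1·4787+2714=7501,  q_9=1·351+199=550
→ (7501, 550).  Check: 7501²=56265001, 186·550²=56265000, difference 1.
n=2: (7501,550)∘(7501,550) = (7501·7501+186·550·550, 7501·550+550·7501) = (112530001,8251100)
n=3: (112530001,8251100)∘(7501,550) = (7501·112530001+186·550·8251100, 7501·8251100+550·112530001) = (1688175067501,123783001650)
n=4: (1688175067501,123783001650)∘(7501,550) = (7501·1688175067501+186·550·123783001650, 7501·123783001650+550·1688175067501) = (25326002250120001,1856992582502200)
n=5: (25326002250120001,1856992582502200)∘(7501,550) = (7501·25326002250120001+186·550·1856992582502200, 7501·1856992582502200+550·25326002250120001) = (379940684068125187501,27858602598915002750)

7501 550
112530001 8251100
1688175067501 123783001650
25326002250120001 1856992582502200
379940684068125187501 27858602598915002750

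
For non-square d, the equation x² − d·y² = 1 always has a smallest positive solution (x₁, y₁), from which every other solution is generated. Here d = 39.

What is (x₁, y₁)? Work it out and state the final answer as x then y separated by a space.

√39 → a₀=6, period (4,12); ℓ=2 even so k=1
k=0  a_k=6  p_k/q_k = 6/1
k=1  a_k=4  p_k/q_k = 25/4
→ (25, 4).  Check: 25²=625, 39·4²=624, difference 1.

25 4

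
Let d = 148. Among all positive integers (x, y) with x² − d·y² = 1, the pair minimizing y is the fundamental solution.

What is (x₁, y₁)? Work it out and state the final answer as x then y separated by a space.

d=148: √d = [12; 6,24] (ℓ=2, even), read p_1/q_1
step 0: (12, 1)  from 12·(1,0) + (0,1)
step 1: (73, 6)  from 6·(12,1) + (1,0)
(x₁, y₁) = (73, 6);  73² − 148·6² = 1 ✓

73 6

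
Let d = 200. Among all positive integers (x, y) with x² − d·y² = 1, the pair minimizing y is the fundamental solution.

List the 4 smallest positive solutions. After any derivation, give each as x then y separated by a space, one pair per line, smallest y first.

[14; 7,28] for √200; ℓ=2 ⇒ convergent index 1
a_0=14:  p_0=14·1+0=14,  q_0=14·0+1=1
a_1=7:  p_1=7·14+1=99,  q_1=7·1+0=7
(x₁, y₁) = (99, 7);  99² − 200·7² = 1 ✓
k=2:  x_2 = 99·99+200·7·7 = 19601,  y_2 = 99·7+7·99 = 1386
k=3:  x_3 = 99·19601+200·7·1386 = 3880899,  y_3 = 99·1386+7·19601 = 274421
k=4:  x_4 = 99·3880899+200·7·274421 = 768398401,  y_4 = 99·274421+7·3880899 = 54333972

99 7
19601 1386
3880899 274421
768398401 54333972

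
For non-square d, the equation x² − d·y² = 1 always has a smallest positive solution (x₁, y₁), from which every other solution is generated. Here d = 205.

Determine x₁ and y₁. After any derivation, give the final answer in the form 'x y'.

39689 2772

[14; 3,6,1,4,1,6,3,28] for √205; ℓ=8 ⇒ convergent index 7
a_0=14:  p_0=14·1+0=14,  q_0=14·0+1=1
…
a_3=1:  p_3=1·272+43=315,  q_3=1·19+3=22
a_4=4:  p_4=4·315+272=1532,  q_4=4·22+19=107
a_5=1:  p_5=1·1532+315=1847,  q_5=1·107+22=129
a_6=6:  p_6=6·1847+1532=12614,  q_6=6·129+107=881
a_7=3:  p_7=3·12614+1847=39689,  q_7=3·881+129=2772
(x₁, y₁) = (39689, 2772);  39689² − 205·2772² = 1 ✓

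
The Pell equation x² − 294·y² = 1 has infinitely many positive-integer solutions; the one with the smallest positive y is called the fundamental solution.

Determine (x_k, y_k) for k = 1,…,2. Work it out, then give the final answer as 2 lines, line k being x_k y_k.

4801 280
46099201 2688560

√294 → a₀=17, period (6,1,4,1,6,34); ℓ=6 even so k=5
a_0=17:  p_0=17·1+0=17,  q_0=17·0+1=1
…
a_4=1:  p_4=1·583+120=703,  q_4=1·34+7=41
a_5=6:  p_5=6·703+583=4801,  q_5=6·41+34=280
→ (4801, 280).  Check: 4801²=23049601, 294·280²=23049600, difference 1.
(x_2, y_2) = (4801·4801 + 294·280·280, 4801·280 + 280·4801) = (46099201, 2688560)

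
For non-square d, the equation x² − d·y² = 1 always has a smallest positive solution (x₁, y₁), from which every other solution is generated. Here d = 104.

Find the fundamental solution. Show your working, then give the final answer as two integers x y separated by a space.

51 5

√104 = [10; 5,20, …], period ℓ=2 (even) → k=1
k=0  a_k=10  p_k/q_k = 10/1
k=1  a_k=5  p_k/q_k = 51/5
(x₁, y₁) = (51, 5);  51² − 104·5² = 1 ✓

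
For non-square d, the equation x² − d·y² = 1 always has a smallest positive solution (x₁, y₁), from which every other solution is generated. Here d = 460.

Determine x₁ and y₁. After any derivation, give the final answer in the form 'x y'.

d=460: √d = [21; 2,4,3,1,2,10,2,1,3,4,2,42] (ℓ=12, even), read p_11/q_11
i=0: a=21 ⇒ p=21, q=1
i=1: a=2 ⇒ p=43, q=2
…
i=4: a=1 ⇒ p=815, q=38
…
i=8: a=1 ⇒ p=72257, q=3369
i=9: a=3 ⇒ p=265693, q=12388
i=10: a=4 ⇒ p=1135029, q=52921
i=11: a=2 ⇒ p=2535751, q=118230
(x₁, y₁) = (2535751, 118230);  2535751² − 460·118230² = 1 ✓

2535751 118230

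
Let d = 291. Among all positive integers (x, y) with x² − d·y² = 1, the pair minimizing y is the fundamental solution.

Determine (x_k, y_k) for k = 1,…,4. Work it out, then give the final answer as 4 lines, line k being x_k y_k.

√291 = [17; 17,34, …], period ℓ=2 (even) → k=1
a_0=17:  p_0=17·1+0=17,  q_0=17·0+1=1
a_1=17:  p_1=17·17+1=290,  q_1=17·1+0=17
→ (290, 17).  Check: 290²=84100, 291·17²=84099, difference 1.
k=2:  x_2 = 290·290+291·17·17 = 168199,  y_2 = 290·17+17·290 = 9860
k=3:  x_3 = 290·168199+291·17·9860 = 97555130,  y_3 = 290·9860+17·168199 = 5718783
k=4:  x_4 = 290·97555130+291·17·5718783 = 56581807201,  y_4 = 290·5718783+17·97555130 = 3316884280

290 17
168199 9860
97555130 5718783
56581807201 3316884280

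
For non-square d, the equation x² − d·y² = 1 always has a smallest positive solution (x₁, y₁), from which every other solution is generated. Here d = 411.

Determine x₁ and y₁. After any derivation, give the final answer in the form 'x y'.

√411 = [20; 3,1,1,1,19,1,1,1,3,40, …], period ℓ=10 (even) → k=9
step 0: (20, 1)  from 20·(1,0) + (0,1)
step 1: (61, 3)  from 3·(20,1) + (1,0)
step 2: (81, 4)  from 1·(61,3) + (20,1)
…
step 6: (4602, 227)  from 1·(4379,216) + (223,11)
…
step 8: (13583, 670)  from 1·(8981,443) + (4602,227)
step 9: (49730, 2453)  from 3·(13583,670) + (8981,443)
(x₁, y₁) = (49730, 2453);  49730² − 411·2453² = 1 ✓

49730 2453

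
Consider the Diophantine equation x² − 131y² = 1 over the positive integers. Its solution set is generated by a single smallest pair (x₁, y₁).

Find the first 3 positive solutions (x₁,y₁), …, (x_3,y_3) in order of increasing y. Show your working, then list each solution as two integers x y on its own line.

10610 927
225144199 19670940
4777559892170 417417345873

[11; 2,4,11,4,2,22] for √131; ℓ=6 ⇒ convergent index 5
i=0: a=11 ⇒ p=11, q=1
i=1: a=2 ⇒ p=23, q=2
i=2: a=4 ⇒ p=103, q=9
…
i=4: a=4 ⇒ p=4727, q=413
i=5: a=2 ⇒ p=10610, q=927
fundamental: x₁=10610, y₁=927  (since 112572100 − 131·859329 = 1)
(x_2, y_2) = (10610·10610 + 131·927·927, 10610·927 + 927·10610) = (225144199, 19670940)
(x_3, y_3) = (10610·225144199 + 131·927·19670940, 10610·19670940 + 927·225144199) = (4777559892170, 417417345873)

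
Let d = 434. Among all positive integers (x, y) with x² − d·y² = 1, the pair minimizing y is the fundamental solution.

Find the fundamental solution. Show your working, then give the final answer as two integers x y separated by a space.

125 6

√434 → a₀=20, period (1,4,1,40); ℓ=4 even so k=3
i=0: a=20 ⇒ p=20, q=1
i=1: a=1 ⇒ p=21, q=1
i=2: a=4 ⇒ p=104, q=5
i=3: a=1 ⇒ p=125, q=6
fundamental: x₁=125, y₁=6  (since 15625 − 434·36 = 1)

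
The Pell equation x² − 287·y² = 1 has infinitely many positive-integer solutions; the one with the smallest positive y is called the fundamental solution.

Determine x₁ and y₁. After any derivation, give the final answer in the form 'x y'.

√287 = [16; 1,15,1,32, …], period ℓ=4 (even) → k=3
i=0: a=16 ⇒ p=16, q=1
i=1: a=1 ⇒ p=17, q=1
i=2: a=15 ⇒ p=271, q=16
i=3: a=1 ⇒ p=288, q=17
fundamental: x₁=288, y₁=17  (since 82944 − 287·289 = 1)

288 17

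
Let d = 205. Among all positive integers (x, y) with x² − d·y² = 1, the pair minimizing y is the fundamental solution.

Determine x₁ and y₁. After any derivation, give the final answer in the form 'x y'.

39689 2772

√205 = [14; 3,6,1,4,1,6,3,28, …], period ℓ=8 (even) → k=7
step 0: (14, 1)  from 14·(1,0) + (0,1)
step 1: (43, 3)  from 3·(14,1) + (1,0)
…
step 3: (315, 22)  from 1·(272,19) + (43,3)
…
step 5: (1847, 129)  from 1·(1532,107) + (315,22)
step 6: (12614, 881)  from 6·(1847,129) + (1532,107)
step 7: (39689, 2772)  from 3·(12614,881) + (1847,129)
→ (39689, 2772).  Check: 39689²=1575216721, 205·2772²=1575216720, difference 1.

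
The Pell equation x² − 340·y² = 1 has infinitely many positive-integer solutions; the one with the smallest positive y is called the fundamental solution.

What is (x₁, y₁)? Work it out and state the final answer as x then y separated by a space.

285769 15498

√340 = [18; 2,3,1,1,1,…,3,2,36, …], period ℓ=14 (even) → k=13
step 0: (18, 1)  from 18·(1,0) + (0,1)
…
step 7: (6509, 353)  from 8·(756,41) + (461,25)
…
step 10: (21039, 1141)  from 1·(13774,747) + (7265,394)
…
step 12: (125478, 6805)  from 3·(34813,1888) + (21039,1141)
step 13: (285769, 15498)  from 2·(125478,6805) + (34813,1888)
(x₁, y₁) = (285769, 15498);  285769² − 340·15498² = 1 ✓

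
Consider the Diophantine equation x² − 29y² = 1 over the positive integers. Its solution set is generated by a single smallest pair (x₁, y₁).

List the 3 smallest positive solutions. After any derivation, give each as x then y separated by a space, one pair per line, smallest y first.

9801 1820
192119201 35675640
3765920568201 699313893460

[5; 2,1,1,2,10] for √29; ℓ=5 ⇒ convergent index 9
step 0: (5, 1)  from 5·(1,0) + (0,1)
step 1: (11, 2)  from 2·(5,1) + (1,0)
step 2: (16, 3)  from 1·(11,2) + (5,1)
…
step 5: (727, 135)  from 10·(70,13) + (27,5)
…
step 7: (2251, 418)  from 1·(1524,283) + (727,135)
step 8: (3775, 701)  from 1·(2251,418) + (1524,283)
step 9: (9801, 1820)  from 2·(3775,701) + (2251,418)
→ (9801, 1820).  Check: 9801²=96059601, 29·1820²=96059600, difference 1.
k=2:  x_2 = 9801·9801+29·1820·1820 = 192119201,  y_2 = 9801·1820+1820·9801 = 35675640
k=3:  x_3 = 9801·192119201+29·1820·35675640 = 3765920568201,  y_3 = 9801·35675640+1820·192119201 = 699313893460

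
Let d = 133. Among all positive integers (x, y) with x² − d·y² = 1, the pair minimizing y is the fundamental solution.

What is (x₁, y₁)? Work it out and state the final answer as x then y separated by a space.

d=133: √d = [11; 1,1,7,5,1,…,1,1,22] (ℓ=16, even), read p_15/q_15
k=0  a_k=11  p_k/q_k = 11/1
k=1  a_k=1  p_k/q_k = 12/1
k=2  a_k=1  p_k/q_k = 23/2
k=3  a_k=7  p_k/q_k = 173/15
…
k=5  a_k=1  p_k/q_k = 1061/92
k=6  a_k=1  p_k/q_k = 1949/169
k=7  a_k=1  p_k/q_k = 3010/261
…
k=10  a_k=1  p_k/q_k = 18948/1643
…
k=12  a_k=5  p_k/q_k = 168583/14618
k=13  a_k=7  p_k/q_k = 1210008/104921
k=14  a_k=1  p_k/q_k = 1378591/119539
k=15  a_k=1  p_k/q_k = 2588599/224460
(x₁, y₁) = (2588599, 224460);  2588599² − 133·224460² = 1 ✓

2588599 224460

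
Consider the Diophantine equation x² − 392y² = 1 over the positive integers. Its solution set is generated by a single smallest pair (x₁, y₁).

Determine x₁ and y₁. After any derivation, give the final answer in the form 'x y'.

d=392: √d = [19; 1,3,1,38] (ℓ=4, even), read p_3/q_3
k=0  a_k=19  p_k/q_k = 19/1
…
k=2  a_k=3  p_k/q_k = 79/4
k=3  a_k=1  p_k/q_k = 99/5
fundamental: x₁=99, y₁=5  (since 9801 − 392·25 = 1)

99 5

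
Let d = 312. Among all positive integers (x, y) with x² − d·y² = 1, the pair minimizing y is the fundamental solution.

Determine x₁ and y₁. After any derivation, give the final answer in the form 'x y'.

53 3

d=312: √d = [17; 1,1,1,34] (ℓ=4, even), read p_3/q_3
k=0  a_k=17  p_k/q_k = 17/1
…
k=2  a_k=1  p_k/q_k = 35/2
k=3  a_k=1  p_k/q_k = 53/3
(x₁, y₁) = (53, 3);  53² − 312·3² = 1 ✓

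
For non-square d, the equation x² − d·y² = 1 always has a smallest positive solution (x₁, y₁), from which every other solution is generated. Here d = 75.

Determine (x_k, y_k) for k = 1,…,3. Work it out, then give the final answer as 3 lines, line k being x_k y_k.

26 3
1351 156
70226 8109

√75 = [8; 1,1,1,16, …], period ℓ=4 (even) → k=3
a_0=8:  p_0=8·1+0=8,  q_0=8·0+1=1
a_1=1:  p_1=1·8+1=9,  q_1=1·1+0=1
a_2=1:  p_2=1·9+8=17,  q_2=1·1+1=2
a_3=1:  p_3=1·17+9=26,  q_3=1·2+1=3
(x₁, y₁) = (26, 3);  26² − 75·3² = 1 ✓
(26+3√75)^2 = 1351 + 156√75
(26+3√75)^3 = 70226 + 8109√75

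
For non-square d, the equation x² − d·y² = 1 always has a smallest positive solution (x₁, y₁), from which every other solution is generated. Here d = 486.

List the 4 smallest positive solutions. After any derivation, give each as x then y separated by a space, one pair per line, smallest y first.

d=486: √d = [22; 22,44] (ℓ=2, even), read p_1/q_1
step 0: (22, 1)  from 22·(1,0) + (0,1)
step 1: (485, 22)  from 22·(22,1) + (1,0)
→ (485, 22).  Check: 485²=235225, 486·22²=235224, difference 1.
(x_2, y_2) = (485·485 + 486·22·22, 485·22 + 22·485) = (470449, 21340)
(x_3, y_3) = (485·470449 + 486·22·21340, 485·21340 + 22·470449) = (456335045, 20699778)
(x_4, y_4) = (485·456335045 + 486·22·20699778, 485·20699778 + 22·456335045) = (442644523201, 20078763320)

485 22
470449 21340
456335045 20699778
442644523201 20078763320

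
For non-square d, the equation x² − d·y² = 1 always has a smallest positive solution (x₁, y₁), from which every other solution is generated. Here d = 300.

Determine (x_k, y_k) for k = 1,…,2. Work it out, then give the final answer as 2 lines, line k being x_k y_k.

1351 78
3650401 210756

√300 → a₀=17, period (3,8,3,34); ℓ=4 even so k=3
k=0  a_k=17  p_k/q_k = 17/1
…
k=2  a_k=8  p_k/q_k = 433/25
k=3  a_k=3  p_k/q_k = 1351/78
fundamental: x₁=1351, y₁=78  (since 1825201 − 300·6084 = 1)
(1351+78√300)^2 = 3650401 + 210756√300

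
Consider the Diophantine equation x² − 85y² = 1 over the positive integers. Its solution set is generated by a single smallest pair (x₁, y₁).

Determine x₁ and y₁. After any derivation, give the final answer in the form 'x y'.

285769 30996

√85 = [9; 4,1,1,4,18, …], period ℓ=5 (odd) → k=9
a_0=9:  p_0=9·1+0=9,  q_0=9·0+1=1
a_1=4:  p_1=4·9+1=37,  q_1=4·1+0=4
a_2=1:  p_2=1·37+9=46,  q_2=1·4+1=5
a_3=1:  p_3=1·46+37=83,  q_3=1·5+4=9
a_4=4:  p_4=4·83+46=378,  q_4=4·9+5=41
a_5=18:  p_5=18·378+83=6887,  q_5=18·41+9=747
…
a_7=1:  p_7=1·27926+6887=34813,  q_7=1·3029+747=3776
a_8=1:  p_8=1·34813+27926=62739,  q_8=1·3776+3029=6805
a_9=4:  p_9=4·62739+34813=285769,  q_9=4·6805+3776=30996
fundamental: x₁=285769, y₁=30996  (since 81663921361 − 85·960752016 = 1)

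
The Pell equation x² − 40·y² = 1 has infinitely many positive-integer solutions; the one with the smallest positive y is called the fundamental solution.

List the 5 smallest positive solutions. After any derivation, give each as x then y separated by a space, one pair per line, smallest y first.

19 3
721 114
27379 4329
1039681 164388
39480499 6242415

√40 = [6; 3,12, …], period ℓ=2 (even) → k=1
k=0  a_k=6  p_k/q_k = 6/1
k=1  a_k=3  p_k/q_k = 19/3
→ (19, 3).  Check: 19²=361, 40·3²=360, difference 1.
(x_2, y_2) = (19·19 + 40·3·3, 19·3 + 3·19) = (721, 114)
(x_3, y_3) = (19·721 + 40·3·114, 19·114 + 3·721) = (27379, 4329)
(x_4, y_4) = (19·27379 + 40·3·4329, 19·4329 + 3·27379) = (1039681, 164388)
(x_5, y_5) = (19·1039681 + 40·3·164388, 19·164388 + 3·1039681) = (39480499, 6242415)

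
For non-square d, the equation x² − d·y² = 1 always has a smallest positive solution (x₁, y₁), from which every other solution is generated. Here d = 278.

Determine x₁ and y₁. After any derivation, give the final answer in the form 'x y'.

2501 150

√278 = [16; 1,2,16,2,1,32, …], period ℓ=6 (even) → k=5
k=0  a_k=16  p_k/q_k = 16/1
k=1  a_k=1  p_k/q_k = 17/1
…
k=4  a_k=2  p_k/q_k = 1684/101
k=5  a_k=1  p_k/q_k = 2501/150
→ (2501, 150).  Check: 2501²=6255001, 278·150²=6255000, difference 1.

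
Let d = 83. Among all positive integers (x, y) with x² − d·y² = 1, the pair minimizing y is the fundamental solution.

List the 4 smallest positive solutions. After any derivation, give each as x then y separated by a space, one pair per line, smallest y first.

√83 = [9; 9,18, …], period ℓ=2 (even) → k=1
step 0: (9, 1)  from 9·(1,0) + (0,1)
step 1: (82, 9)  from 9·(9,1) + (1,0)
→ (82, 9).  Check: 82²=6724, 83·9²=6723, difference 1.
n=2: (82,9)∘(82,9) = (82·82+83·9·9, 82·9+9·82) = (13447,1476)
n=3: (13447,1476)∘(82,9) = (82·13447+83·9·1476, 82·1476+9·13447) = (2205226,242055)
n=4: (2205226,242055)∘(82,9) = (82·2205226+83·9·242055, 82·242055+9·2205226) = (361643617,39695544)

82 9
13447 1476
2205226 242055
361643617 39695544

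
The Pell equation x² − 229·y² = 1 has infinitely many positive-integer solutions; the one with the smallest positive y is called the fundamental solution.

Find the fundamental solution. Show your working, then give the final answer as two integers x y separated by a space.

5848201 386460

d=229: √d = [15; 7,1,1,7,30] (ℓ=5, odd), read p_9/q_9
i=0: a=15 ⇒ p=15, q=1
i=1: a=7 ⇒ p=106, q=7
…
i=8: a=1 ⇒ p=776325, q=51301
i=9: a=7 ⇒ p=5848201, q=386460
(x₁, y₁) = (5848201, 386460);  5848201² − 229·386460² = 1 ✓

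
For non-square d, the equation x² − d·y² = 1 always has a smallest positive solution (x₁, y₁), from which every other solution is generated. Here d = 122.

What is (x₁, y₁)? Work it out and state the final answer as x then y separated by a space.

d=122: √d = [11; 22] (ℓ=1, odd), read p_1/q_1
i=0: a=11 ⇒ p=11, q=1
i=1: a=22 ⇒ p=243, q=22
→ (243, 22).  Check: 243²=59049, 122·22²=59048, difference 1.

243 22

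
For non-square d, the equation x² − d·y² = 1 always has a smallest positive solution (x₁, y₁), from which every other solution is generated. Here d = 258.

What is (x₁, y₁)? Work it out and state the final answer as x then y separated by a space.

d=258: √d = [16; 16,32] (ℓ=2, even), read p_1/q_1
a_0=16:  p_0=16·1+0=16,  q_0=16·0+1=1
a_1=16:  p_1=16·16+1=257,  q_1=16·1+0=16
fundamental: x₁=257, y₁=16  (since 66049 − 258·256 = 1)

257 16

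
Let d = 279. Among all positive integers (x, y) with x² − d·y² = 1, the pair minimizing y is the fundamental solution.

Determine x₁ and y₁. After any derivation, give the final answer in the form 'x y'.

√279 = [16; 1,2,2,1,2,2,1,32, …], period ℓ=8 (even) → k=7
a_0=16:  p_0=16·1+0=16,  q_0=16·0+1=1
…
a_3=2:  p_3=2·50+17=117,  q_3=2·3+1=7
…
a_5=2:  p_5=2·167+117=451,  q_5=2·10+7=27
a_6=2:  p_6=2·451+167=1069,  q_6=2·27+10=64
a_7=1:  p_7=1·1069+451=1520,  q_7=1·64+27=91
(x₁, y₁) = (1520, 91);  1520² − 279·91² = 1 ✓

1520 91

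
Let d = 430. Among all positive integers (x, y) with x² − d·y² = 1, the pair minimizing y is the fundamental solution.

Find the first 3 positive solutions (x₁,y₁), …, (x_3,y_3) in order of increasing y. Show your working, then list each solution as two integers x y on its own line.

√430 → a₀=20, period (1,2,1,3,1,…,2,1,40); ℓ=14 even so k=13
k=0  a_k=20  p_k/q_k = 20/1
…
k=2  a_k=2  p_k/q_k = 62/3
…
k=6  a_k=6  p_k/q_k = 2675/129
…
k=9  a_k=1  p_k/q_k = 155233/7486
k=10  a_k=3  p_k/q_k = 599138/28893
…
k=12  a_k=2  p_k/q_k = 2107880/101651
k=13  a_k=1  p_k/q_k = 2862251/138030
fundamental: x₁=2862251, y₁=138030  (since 8192480787001 − 430·19052280900 = 1)
(x_2, y_2) = (2862251·2862251 + 430·138030·138030, 2862251·138030 + 138030·2862251) = (16384961574001, 790153011060)
(x_3, y_3) = (2862251·16384961574001 + 430·138030·790153011060, 2862251·790153011060 + 138030·16384961574001) = (93795745300289010251, 4523232492118854090)

2862251 138030
16384961574001 790153011060
93795745300289010251 4523232492118854090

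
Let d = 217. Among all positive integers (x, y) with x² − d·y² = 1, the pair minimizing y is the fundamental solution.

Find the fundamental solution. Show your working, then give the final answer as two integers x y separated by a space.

3844063 260952

d=217: √d = [14; 1,2,1,2,1,…,2,1,28] (ℓ=16, even), read p_15/q_15
a_0=14:  p_0=14·1+0=14,  q_0=14·0+1=1
…
a_2=2:  p_2=2·15+14=44,  q_2=2·1+1=3
…
a_6=1:  p_6=1·221+162=383,  q_6=1·15+11=26
a_7=9:  p_7=9·383+221=3668,  q_7=9·26+15=249
a_8=4:  p_8=4·3668+383=15055,  q_8=4·249+26=1022
…
a_11=1:  p_11=1·154218+139163=293381,  q_11=1·10469+9447=19916
a_12=2:  p_12=2·293381+154218=740980,  q_12=2·19916+10469=50301
…
a_14=2:  p_14=2·1034361+740980=2809702,  q_14=2·70217+50301=190735
a_15=1:  p_15=1·2809702+1034361=3844063,  q_15=1·190735+70217=260952
→ (3844063, 260952).  Check: 3844063²=14776820347969, 217·260952²=14776820347968, difference 1.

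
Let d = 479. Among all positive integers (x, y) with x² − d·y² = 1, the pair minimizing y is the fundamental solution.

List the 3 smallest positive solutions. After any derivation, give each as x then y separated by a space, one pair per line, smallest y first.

d=479: √d = [21; 1,7,1,3,2,21,2,3,1,7,1,42] (ℓ=12, even), read p_11/q_11
k=0  a_k=21  p_k/q_k = 21/1
k=1  a_k=1  p_k/q_k = 22/1
k=2  a_k=7  p_k/q_k = 175/8
…
k=4  a_k=3  p_k/q_k = 766/35
k=5  a_k=2  p_k/q_k = 1729/79
k=6  a_k=21  p_k/q_k = 37075/1694
k=7  a_k=2  p_k/q_k = 75879/3467
k=8  a_k=3  p_k/q_k = 264712/12095
k=9  a_k=1  p_k/q_k = 340591/15562
k=10  a_k=7  p_k/q_k = 2648849/121029
k=11  a_k=1  p_k/q_k = 2989440/136591
fundamental: x₁=2989440, y₁=136591  (since 8936751513600 − 479·18657101281 = 1)
k=2:  x_2 = 2989440·2989440+479·136591·136591 = 17873503027199,  y_2 = 2989440·136591+136591·2989440 = 816661198080
k=3:  x_3 = 2989440·17873503027199+479·136591·816661198080 = 106863529779256567680,  y_3 = 2989440·816661198080+136591·17873503027199 = 4882719303976413809

2989440 136591
17873503027199 816661198080
106863529779256567680 4882719303976413809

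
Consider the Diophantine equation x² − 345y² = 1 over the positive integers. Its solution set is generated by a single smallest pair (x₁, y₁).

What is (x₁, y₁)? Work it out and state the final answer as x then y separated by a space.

[18; 1,1,2,1,6,1,2,1,1,36] for √345; ℓ=10 ⇒ convergent index 9
step 0: (18, 1)  from 18·(1,0) + (0,1)
…
step 2: (37, 2)  from 1·(19,1) + (18,1)
step 3: (93, 5)  from 2·(37,2) + (19,1)
step 4: (130, 7)  from 1·(93,5) + (37,2)
step 5: (873, 47)  from 6·(130,7) + (93,5)
…
step 8: (3882, 209)  from 1·(2879,155) + (1003,54)
step 9: (6761, 364)  from 1·(3882,209) + (2879,155)
→ (6761, 364).  Check: 6761²=45711121, 345·364²=45711120, difference 1.

6761 364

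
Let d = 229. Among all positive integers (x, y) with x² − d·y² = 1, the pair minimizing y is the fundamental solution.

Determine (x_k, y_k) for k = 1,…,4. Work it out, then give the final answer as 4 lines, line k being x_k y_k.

[15; 7,1,1,7,30] for √229; ℓ=5 ⇒ convergent index 9
step 0: (15, 1)  from 15·(1,0) + (0,1)
step 1: (106, 7)  from 7·(15,1) + (1,0)
step 2: (121, 8)  from 1·(106,7) + (15,1)
…
step 4: (1710, 113)  from 7·(227,15) + (121,8)
…
step 7: (413926, 27353)  from 1·(362399,23948) + (51527,3405)
step 8: (776325, 51301)  from 1·(413926,27353) + (362399,23948)
step 9: (5848201, 386460)  from 7·(776325,51301) + (413926,27353)
(x₁, y₁) = (5848201, 386460);  5848201² − 229·386460² = 1 ✓
(x_2, y_2) = (5848201·5848201 + 229·386460·386460, 5848201·386460 + 386460·5848201) = (68402909872801, 4520191516920)
(x_3, y_3) = (5848201·68402909872801 + 229·386460·4520191516920, 5848201·4520191516920 + 386460·68402909872801) = (800067931842043513801, 52869977098885735380)
(x_4, y_4) = (5848201·800067931842043513801 + 229·386460·52869977098885735380, 5848201·52869977098885735380 + 386460·800067931842043513801) = (9357916158133073035999171201, 618388505879356792878585840)

5848201 386460
68402909872801 4520191516920
800067931842043513801 52869977098885735380
9357916158133073035999171201 618388505879356792878585840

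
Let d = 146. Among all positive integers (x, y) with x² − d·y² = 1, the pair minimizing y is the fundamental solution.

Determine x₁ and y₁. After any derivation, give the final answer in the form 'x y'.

[12; 12,24] for √146; ℓ=2 ⇒ convergent index 1
i=0: a=12 ⇒ p=12, q=1
i=1: a=12 ⇒ p=145, q=12
→ (145, 12).  Check: 145²=21025, 146·12²=21024, difference 1.

145 12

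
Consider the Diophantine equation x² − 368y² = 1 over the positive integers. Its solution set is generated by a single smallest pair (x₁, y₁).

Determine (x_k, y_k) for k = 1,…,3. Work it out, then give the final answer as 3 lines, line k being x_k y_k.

1151 60
2649601 138120
6099380351 317952180

√368 = [19; 5,2,5,38, …], period ℓ=4 (even) → k=3
a_0=19:  p_0=19·1+0=19,  q_0=19·0+1=1
a_1=5:  p_1=5·19+1=96,  q_1=5·1+0=5
a_2=2:  p_2=2·96+19=211,  q_2=2·5+1=11
a_3=5:  p_3=5·211+96=1151,  q_3=5·11+5=60
(x₁, y₁) = (1151, 60);  1151² − 368·60² = 1 ✓
n=2: (1151,60)∘(1151,60) = (1151·1151+368·60·60, 1151·60+60·1151) = (2649601,138120)
n=3: (2649601,138120)∘(1151,60) = (1151·2649601+368·60·138120, 1151·138120+60·2649601) = (6099380351,317952180)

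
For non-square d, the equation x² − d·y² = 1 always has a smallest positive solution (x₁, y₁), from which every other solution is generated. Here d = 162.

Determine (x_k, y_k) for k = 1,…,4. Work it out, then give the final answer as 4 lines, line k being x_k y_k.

19601 1540
768398401 60371080
30122754096401 2366667076620
1180872205318713601 92778082677286160

√162 → a₀=12, period (1,2,1,2,12,2,1,2,1,24); ℓ=10 even so k=9
i=0: a=12 ⇒ p=12, q=1
…
i=6: a=2 ⇒ p=3602, q=283
i=7: a=1 ⇒ p=5333, q=419
i=8: a=2 ⇒ p=14268, q=1121
i=9: a=1 ⇒ p=19601, q=1540
(x₁, y₁) = (19601, 1540);  19601² − 162·1540² = 1 ✓
k=2:  x_2 = 19601·19601+162·1540·1540 = 768398401,  y_2 = 19601·1540+1540·19601 = 60371080
k=3:  x_3 = 19601·768398401+162·1540·60371080 = 30122754096401,  y_3 = 19601·60371080+1540·768398401 = 2366667076620
k=4:  x_4 = 19601·30122754096401+162·1540·2366667076620 = 1180872205318713601,  y_4 = 19601·2366667076620+1540·30122754096401 = 92778082677286160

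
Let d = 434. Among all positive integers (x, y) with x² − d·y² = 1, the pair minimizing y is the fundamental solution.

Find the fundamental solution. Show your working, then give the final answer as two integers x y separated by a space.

125 6

[20; 1,4,1,40] for √434; ℓ=4 ⇒ convergent index 3
step 0: (20, 1)  from 20·(1,0) + (0,1)
…
step 2: (104, 5)  from 4·(21,1) + (20,1)
step 3: (125, 6)  from 1·(104,5) + (21,1)
(x₁, y₁) = (125, 6);  125² − 434·6² = 1 ✓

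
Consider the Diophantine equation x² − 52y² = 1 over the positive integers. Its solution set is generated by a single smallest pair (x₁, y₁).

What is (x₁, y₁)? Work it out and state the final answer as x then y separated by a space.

√52 = [7; 4,1,2,1,4,14, …], period ℓ=6 (even) → k=5
step 0: (7, 1)  from 7·(1,0) + (0,1)
…
step 3: (101, 14)  from 2·(36,5) + (29,4)
step 4: (137, 19)  from 1·(101,14) + (36,5)
step 5: (649, 90)  from 4·(137,19) + (101,14)
fundamental: x₁=649, y₁=90  (since 421201 − 52·8100 = 1)

649 90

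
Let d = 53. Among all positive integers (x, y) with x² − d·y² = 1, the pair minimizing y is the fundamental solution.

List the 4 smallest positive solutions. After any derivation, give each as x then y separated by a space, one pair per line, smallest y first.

√53 = [7; 3,1,1,3,14, …], period ℓ=5 (odd) → k=9
step 0: (7, 1)  from 7·(1,0) + (0,1)
step 1: (22, 3)  from 3·(7,1) + (1,0)
…
step 3: (51, 7)  from 1·(29,4) + (22,3)
step 4: (182, 25)  from 3·(51,7) + (29,4)
step 5: (2599, 357)  from 14·(182,25) + (51,7)
step 6: (7979, 1096)  from 3·(2599,357) + (182,25)
step 7: (10578, 1453)  from 1·(7979,1096) + (2599,357)
step 8: (18557, 2549)  from 1·(10578,1453) + (7979,1096)
step 9: (66249, 9100)  from 3·(18557,2549) + (10578,1453)
fundamental: x₁=66249, y₁=9100  (since 4388930001 − 53·82810000 = 1)
n=2: (66249,9100)∘(66249,9100) = (66249·66249+53·9100·9100, 66249·9100+9100·66249) = (8777860001,1205731800)
n=3: (8777860001,1205731800)∘(66249,9100) = (66249·8777860001+53·9100·1205731800, 66249·1205731800+9100·8777860001) = (1163048894346249,159757052027300)
n=4: (1163048894346249,159757052027300)∘(66249,9100) = (66249·1163048894346249+53·9100·159757052027300, 66249·159757052027300+9100·1163048894346249) = (154101652394311440001,21167489878307463600)

66249 9100
8777860001 1205731800
1163048894346249 159757052027300
154101652394311440001 21167489878307463600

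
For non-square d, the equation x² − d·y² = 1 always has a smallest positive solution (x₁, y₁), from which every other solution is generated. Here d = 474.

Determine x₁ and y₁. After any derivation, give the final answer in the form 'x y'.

[21; 1,3,2,1,1,…,3,1,42] for √474; ℓ=14 ⇒ convergent index 13
k=0  a_k=21  p_k/q_k = 21/1
k=1  a_k=1  p_k/q_k = 22/1
…
k=6  a_k=1  p_k/q_k = 762/35
…
k=8  a_k=1  p_k/q_k = 5813/267
k=9  a_k=1  p_k/q_k = 10864/499
k=10  a_k=1  p_k/q_k = 16677/766
k=11  a_k=2  p_k/q_k = 44218/2031
k=12  a_k=3  p_k/q_k = 149331/6859
k=13  a_k=1  p_k/q_k = 193549/8890
fundamental: x₁=193549, y₁=8890  (since 37461215401 − 474·79032100 = 1)

193549 8890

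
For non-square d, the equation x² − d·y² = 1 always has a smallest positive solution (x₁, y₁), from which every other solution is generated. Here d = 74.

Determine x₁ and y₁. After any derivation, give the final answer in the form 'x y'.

[8; 1,1,1,1,16] for √74; ℓ=5 ⇒ convergent index 9
k=0  a_k=8  p_k/q_k = 8/1
k=1  a_k=1  p_k/q_k = 9/1
…
k=3  a_k=1  p_k/q_k = 26/3
…
k=6  a_k=1  p_k/q_k = 757/88
…
k=8  a_k=1  p_k/q_k = 2228/259
k=9  a_k=1  p_k/q_k = 3699/430
→ (3699, 430).  Check: 3699²=13682601, 74·430²=13682600, difference 1.

3699 430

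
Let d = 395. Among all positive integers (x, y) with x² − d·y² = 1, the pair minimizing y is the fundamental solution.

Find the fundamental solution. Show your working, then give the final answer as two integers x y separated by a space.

[19; 1,6,1,38] for √395; ℓ=4 ⇒ convergent index 3
k=0  a_k=19  p_k/q_k = 19/1
…
k=2  a_k=6  p_k/q_k = 139/7
k=3  a_k=1  p_k/q_k = 159/8
→ (159, 8).  Check: 159²=25281, 395·8²=25280, difference 1.

159 8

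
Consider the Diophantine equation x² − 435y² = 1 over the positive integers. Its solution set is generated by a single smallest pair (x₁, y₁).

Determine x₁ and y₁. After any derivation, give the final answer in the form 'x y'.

√435 → a₀=20, period (1,5,1,40); ℓ=4 even so k=3
a_0=20:  p_0=20·1+0=20,  q_0=20·0+1=1
a_1=1:  p_1=1·20+1=21,  q_1=1·1+0=1
a_2=5:  p_2=5·21+20=125,  q_2=5·1+1=6
a_3=1:  p_3=1·125+21=146,  q_3=1·6+1=7
(x₁, y₁) = (146, 7);  146² − 435·7² = 1 ✓

146 7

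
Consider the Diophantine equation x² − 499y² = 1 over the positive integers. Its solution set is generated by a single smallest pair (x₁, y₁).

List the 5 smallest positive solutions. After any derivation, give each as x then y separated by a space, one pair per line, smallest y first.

4490 201
40320199 1804980
362075382530 16208720199
3251436894799201 145554305582040
29197902953221442450 1307077647917999001

d=499: √d = [22; 2,1,21,1,2,44] (ℓ=6, even), read p_5/q_5
i=0: a=22 ⇒ p=22, q=1
i=1: a=2 ⇒ p=45, q=2
…
i=4: a=1 ⇒ p=1519, q=68
i=5: a=2 ⇒ p=4490, q=201
fundamental: x₁=4490, y₁=201  (since 20160100 − 499·40401 = 1)
(4490+201√499)^2 = 40320199 + 1804980√499
(4490+201√499)^3 = 362075382530 + 16208720199√499
(4490+201√499)^4 = 3251436894799201 + 145554305582040√499
(4490+201√499)^5 = 29197902953221442450 + 1307077647917999001√499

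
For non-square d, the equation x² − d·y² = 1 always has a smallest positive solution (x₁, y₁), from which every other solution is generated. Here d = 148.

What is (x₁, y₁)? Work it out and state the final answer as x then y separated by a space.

73 6

d=148: √d = [12; 6,24] (ℓ=2, even), read p_1/q_1
k=0  a_k=12  p_k/q_k = 12/1
k=1  a_k=6  p_k/q_k = 73/6
fundamental: x₁=73, y₁=6  (since 5329 − 148·36 = 1)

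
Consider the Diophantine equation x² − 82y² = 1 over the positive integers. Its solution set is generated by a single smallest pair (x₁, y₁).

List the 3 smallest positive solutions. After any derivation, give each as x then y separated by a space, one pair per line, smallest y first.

163 18
53137 5868
17322499 1912950

d=82: √d = [9; 18] (ℓ=1, odd), read p_1/q_1
i=0: a=9 ⇒ p=9, q=1
i=1: a=18 ⇒ p=163, q=18
fundamental: x₁=163, y₁=18  (since 26569 − 82·324 = 1)
(x_2, y_2) = (163·163 + 82·18·18, 163·18 + 18·163) = (53137, 5868)
(x_3, y_3) = (163·53137 + 82·18·5868, 163·5868 + 18·53137) = (17322499, 1912950)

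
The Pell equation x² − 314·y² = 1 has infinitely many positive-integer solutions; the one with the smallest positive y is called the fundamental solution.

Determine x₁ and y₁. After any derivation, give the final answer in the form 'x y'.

√314 = [17; 1,2,1,1,2,1,34, …], period ℓ=7 (odd) → k=13
step 0: (17, 1)  from 17·(1,0) + (0,1)
step 1: (18, 1)  from 1·(17,1) + (1,0)
step 2: (53, 3)  from 2·(18,1) + (17,1)
…
step 5: (319, 18)  from 2·(124,7) + (71,4)
…
step 10: (62853, 3547)  from 1·(47029,2654) + (15824,893)
step 11: (109882, 6201)  from 1·(62853,3547) + (47029,2654)
step 12: (282617, 15949)  from 2·(109882,6201) + (62853,3547)
step 13: (392499, 22150)  from 1·(282617,15949) + (109882,6201)
fundamental: x₁=392499, y₁=22150  (since 154055465001 − 314·490622500 = 1)

392499 22150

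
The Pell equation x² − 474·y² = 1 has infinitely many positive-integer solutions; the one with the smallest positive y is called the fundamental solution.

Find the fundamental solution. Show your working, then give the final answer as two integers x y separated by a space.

[21; 1,3,2,1,1,…,3,1,42] for √474; ℓ=14 ⇒ convergent index 13
i=0: a=21 ⇒ p=21, q=1
i=1: a=1 ⇒ p=22, q=1
…
i=10: a=1 ⇒ p=16677, q=766
i=11: a=2 ⇒ p=44218, q=2031
i=12: a=3 ⇒ p=149331, q=6859
i=13: a=1 ⇒ p=193549, q=8890
→ (193549, 8890).  Check: 193549²=37461215401, 474·8890²=37461215400, difference 1.

193549 8890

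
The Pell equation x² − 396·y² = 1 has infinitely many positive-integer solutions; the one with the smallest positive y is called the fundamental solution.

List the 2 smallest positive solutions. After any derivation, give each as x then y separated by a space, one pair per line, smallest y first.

[19; 1,8,1,38] for √396; ℓ=4 ⇒ convergent index 3
step 0: (19, 1)  from 19·(1,0) + (0,1)
step 1: (20, 1)  from 1·(19,1) + (1,0)
step 2: (179, 9)  from 8·(20,1) + (19,1)
step 3: (199, 10)  from 1·(179,9) + (20,1)
→ (199, 10).  Check: 199²=39601, 396·10²=39600, difference 1.
n=2: (199,10)∘(199,10) = (199·199+396·10·10, 199·10+10·199) = (79201,3980)

199 10
79201 3980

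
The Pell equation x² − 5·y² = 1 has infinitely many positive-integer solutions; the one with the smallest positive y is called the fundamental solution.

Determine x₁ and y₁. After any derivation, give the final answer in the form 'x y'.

9 4

√5 → a₀=2, period (4); ℓ=1 odd so k=1
i=0: a=2 ⇒ p=2, q=1
i=1: a=4 ⇒ p=9, q=4
fundamental: x₁=9, y₁=4  (since 81 − 5·16 = 1)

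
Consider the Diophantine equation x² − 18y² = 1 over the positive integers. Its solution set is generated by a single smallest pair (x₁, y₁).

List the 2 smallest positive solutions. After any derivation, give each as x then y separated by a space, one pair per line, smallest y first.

√18 = [4; 4,8, …], period ℓ=2 (even) → k=1
i=0: a=4 ⇒ p=4, q=1
i=1: a=4 ⇒ p=17, q=4
(x₁, y₁) = (17, 4);  17² − 18·4² = 1 ✓
(x_2, y_2) = (17·17 + 18·4·4, 17·4 + 4·17) = (577, 136)

17 4
577 136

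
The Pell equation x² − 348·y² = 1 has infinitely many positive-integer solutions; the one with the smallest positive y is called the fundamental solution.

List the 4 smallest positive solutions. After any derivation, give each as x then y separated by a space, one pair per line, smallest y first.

1567 84
4910977 263256
15391000351 825044220
48235390189057 2585688322224

√348 → a₀=18, period (1,1,1,8,1,1,1,36); ℓ=8 even so k=7
step 0: (18, 1)  from 18·(1,0) + (0,1)
step 1: (19, 1)  from 1·(18,1) + (1,0)
…
step 3: (56, 3)  from 1·(37,2) + (19,1)
step 4: (485, 26)  from 8·(56,3) + (37,2)
step 5: (541, 29)  from 1·(485,26) + (56,3)
step 6: (1026, 55)  from 1·(541,29) + (485,26)
step 7: (1567, 84)  from 1·(1026,55) + (541,29)
→ (1567, 84).  Check: 1567²=2455489, 348·84²=2455488, difference 1.
k=2:  x_2 = 1567·1567+348·84·84 = 4910977,  y_2 = 1567·84+84·1567 = 263256
k=3:  x_3 = 1567·4910977+348·84·263256 = 15391000351,  y_3 = 1567·263256+84·4910977 = 825044220
k=4:  x_4 = 1567·15391000351+348·84·825044220 = 48235390189057,  y_4 = 1567·825044220+84·15391000351 = 2585688322224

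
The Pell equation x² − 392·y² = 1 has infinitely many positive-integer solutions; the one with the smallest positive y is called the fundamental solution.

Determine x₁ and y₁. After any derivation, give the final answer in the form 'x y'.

d=392: √d = [19; 1,3,1,38] (ℓ=4, even), read p_3/q_3
step 0: (19, 1)  from 19·(1,0) + (0,1)
…
step 2: (79, 4)  from 3·(20,1) + (19,1)
step 3: (99, 5)  from 1·(79,4) + (20,1)
(x₁, y₁) = (99, 5);  99² − 392·5² = 1 ✓

99 5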